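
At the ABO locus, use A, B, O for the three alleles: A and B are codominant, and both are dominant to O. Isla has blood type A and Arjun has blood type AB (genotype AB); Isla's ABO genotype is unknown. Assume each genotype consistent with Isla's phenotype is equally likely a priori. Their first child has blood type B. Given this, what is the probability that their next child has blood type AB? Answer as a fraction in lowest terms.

1/4

Possible genotypes: Isla ∈ {AA, AO}; Arjun ∈ {AB}.
Weight each parental genotype pair by prior × P(type-B child):
  AO × AB: posterior weight 1; P(next child type AB) = 1/4.
Weighted sum = 1/4.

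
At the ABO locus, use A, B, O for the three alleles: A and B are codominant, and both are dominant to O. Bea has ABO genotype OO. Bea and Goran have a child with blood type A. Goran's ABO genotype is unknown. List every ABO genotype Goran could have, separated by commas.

AA, AB, AO

For each candidate genotype of Goran, check whether crossing it with OO can produce every observed child phenotype.
  AA → possible child types {A} ✓
  AB → possible child types {A, B} ✓
  AO → possible child types {O, A} ✓
  BB → possible child types {B} ✗
  BO → possible child types {O, B} ✗
  OO → possible child types {O} ✗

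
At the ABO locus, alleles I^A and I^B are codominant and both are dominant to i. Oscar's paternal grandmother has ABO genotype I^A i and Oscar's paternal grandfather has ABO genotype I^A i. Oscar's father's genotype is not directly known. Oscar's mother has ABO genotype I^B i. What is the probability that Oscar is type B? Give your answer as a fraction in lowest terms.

Oscar's father's ABO genotype from I^A i × I^A i: 1/4 I^A I^A, 1/2 I^A i, 1/4 i i.
Crossing each possibility with the mother I^B i and summing P(type B): 1/4·0 + 1/2·1/4 + 1/4·1/2 = 1/4.

1/4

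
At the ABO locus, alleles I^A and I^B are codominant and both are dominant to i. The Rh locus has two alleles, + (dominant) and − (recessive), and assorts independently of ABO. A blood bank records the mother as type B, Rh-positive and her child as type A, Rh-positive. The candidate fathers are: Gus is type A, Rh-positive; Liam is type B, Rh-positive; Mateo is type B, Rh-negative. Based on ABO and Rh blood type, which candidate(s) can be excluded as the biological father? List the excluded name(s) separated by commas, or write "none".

Liam, Mateo

A candidate is excluded only if no genotype consistent with his phenotype could produce a type A, Rh-positive child with a type B, Rh-positive mother.
Liam (type B, Rh+): no genotype consistent with that phenotype can produce a type-A Rh+ child with a type-B mother.
Mateo (type B, Rh-): no genotype consistent with that phenotype can produce a type-A Rh+ child with a type-B mother.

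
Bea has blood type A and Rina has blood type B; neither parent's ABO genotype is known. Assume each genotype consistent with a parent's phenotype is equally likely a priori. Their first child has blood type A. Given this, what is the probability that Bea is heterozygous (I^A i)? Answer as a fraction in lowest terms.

1/3

Possible genotypes: Bea ∈ {I^A I^A, I^A i}; Rina ∈ {I^B I^B, I^B i}.
Weight each parental genotype pair by prior × P(type-A child):
  I^A I^A × I^B i: posterior weight 2/3.
  I^A i × I^B i: posterior weight 1/3.
Sum the posterior weight over pairs where Bea is I^A i: 1/3.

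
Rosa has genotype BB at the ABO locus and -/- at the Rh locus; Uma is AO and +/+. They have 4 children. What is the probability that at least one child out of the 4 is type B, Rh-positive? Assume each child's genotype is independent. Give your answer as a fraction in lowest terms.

ABO cross BB × AO → 1/2 B, 1/2 AB.
Rh cross -/- × +/+ → 1 Rh+; so P(type B, Rh-positive) = 1/2 × 1 = 1/2 per child.
P(none) = (1/2)^4 = 1/16; P(at least one) = 1 − 1/16 = 15/16.

15/16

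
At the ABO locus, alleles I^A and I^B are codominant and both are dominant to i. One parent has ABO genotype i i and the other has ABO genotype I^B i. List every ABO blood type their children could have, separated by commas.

O, B

Gametes from i i × I^B i give offspring ABO genotypes I^B i, i i, i.e. phenotypes O, B.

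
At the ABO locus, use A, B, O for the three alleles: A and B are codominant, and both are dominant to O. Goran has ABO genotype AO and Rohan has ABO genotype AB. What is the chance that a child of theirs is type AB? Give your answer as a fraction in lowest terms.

ABO cross AO × AB → offspring phenotypes: 1/2 A, 1/4 B, 1/4 AB.
So P(type AB) = 1/4.

1/4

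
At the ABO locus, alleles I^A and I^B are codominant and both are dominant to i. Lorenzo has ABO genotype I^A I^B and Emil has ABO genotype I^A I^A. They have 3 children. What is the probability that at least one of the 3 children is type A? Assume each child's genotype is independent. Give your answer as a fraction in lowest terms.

7/8

ABO cross I^A I^B × I^A I^A → 1/2 A, 1/2 AB.
So P(type A) = 1/2 per child.
P(none) = (1/2)^3 = 1/8; P(at least one) = 1 − 1/8 = 7/8.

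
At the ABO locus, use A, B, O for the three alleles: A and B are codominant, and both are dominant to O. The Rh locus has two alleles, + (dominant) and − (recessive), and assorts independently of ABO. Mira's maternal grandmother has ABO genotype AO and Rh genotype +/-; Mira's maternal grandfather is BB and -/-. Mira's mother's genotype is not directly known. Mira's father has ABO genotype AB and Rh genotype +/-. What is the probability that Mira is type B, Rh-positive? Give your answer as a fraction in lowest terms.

15/64

Mira's mother's ABO genotype from AO × BB: 1/2 AB, 1/2 BO.
Crossing each possibility with the father AB and summing P(type B): 1/2·1/4 + 1/2·1/2 = 3/8.
Similarly for Rh via the mother's Rh distribution: P(Rh+) = 5/8.
Independent loci: 3/8 × 5/8 = 15/64.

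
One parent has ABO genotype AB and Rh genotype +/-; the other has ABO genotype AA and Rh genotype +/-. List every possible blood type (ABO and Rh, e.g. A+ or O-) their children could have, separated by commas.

A+, A-, AB+, AB-

Gametes from AB × AA give offspring ABO genotypes AA, AB, i.e. phenotypes A, AB.
Rh cross +/- × +/- → phenotypes Rh+, Rh-.
Combining independently: A+, A-, AB+, AB-.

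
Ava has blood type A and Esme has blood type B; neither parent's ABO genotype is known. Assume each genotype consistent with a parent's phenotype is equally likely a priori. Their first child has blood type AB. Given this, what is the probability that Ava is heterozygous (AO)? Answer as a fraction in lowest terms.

1/3

Possible genotypes: Ava ∈ {AA, AO}; Esme ∈ {BB, BO}.
Weight each parental genotype pair by prior × P(type-AB child):
  AA × BB: posterior weight 4/9.
  AA × BO: posterior weight 2/9.
  AO × BB: posterior weight 2/9.
  AO × BO: posterior weight 1/9.
Sum the posterior weight over pairs where Ava is AO: 1/3.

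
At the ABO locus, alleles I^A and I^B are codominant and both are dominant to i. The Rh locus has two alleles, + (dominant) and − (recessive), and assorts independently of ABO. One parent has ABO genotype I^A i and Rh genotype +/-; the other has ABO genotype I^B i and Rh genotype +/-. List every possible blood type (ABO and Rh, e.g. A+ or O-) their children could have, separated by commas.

O+, O-, A+, A-, B+, B-, AB+, AB-

Gametes from I^A i × I^B i give offspring ABO genotypes I^A I^B, I^A i, I^B i, i i, i.e. phenotypes O, A, B, AB.
Rh cross +/- × +/- → phenotypes Rh+, Rh-.
Combining independently: O+, O-, A+, A-, B+, B-, AB+, AB-.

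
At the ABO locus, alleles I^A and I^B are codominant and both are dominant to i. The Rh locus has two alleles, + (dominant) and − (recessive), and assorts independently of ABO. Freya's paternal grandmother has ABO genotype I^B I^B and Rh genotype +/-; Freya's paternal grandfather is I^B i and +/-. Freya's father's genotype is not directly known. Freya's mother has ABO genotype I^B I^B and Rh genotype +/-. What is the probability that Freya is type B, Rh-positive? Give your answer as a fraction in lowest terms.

3/4

Freya's father's ABO genotype from I^B I^B × I^B i: 1/2 I^B I^B, 1/2 I^B i.
Crossing each possibility with the mother I^B I^B and summing P(type B): 1/2·1 + 1/2·1 = 1.
Similarly for Rh via the father's Rh distribution: P(Rh+) = 3/4.
Independent loci: 1 × 3/4 = 3/4.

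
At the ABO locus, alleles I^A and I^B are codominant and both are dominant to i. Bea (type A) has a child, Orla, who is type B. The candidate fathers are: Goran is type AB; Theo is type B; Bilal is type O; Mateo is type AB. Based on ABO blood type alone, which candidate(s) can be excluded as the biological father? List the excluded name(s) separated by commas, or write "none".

A candidate is excluded only if no genotype consistent with his phenotype could produce a type B child with a type A mother.
Bilal (type O): no genotype consistent with that phenotype can produce a type-B child with a type-A mother.

Bilal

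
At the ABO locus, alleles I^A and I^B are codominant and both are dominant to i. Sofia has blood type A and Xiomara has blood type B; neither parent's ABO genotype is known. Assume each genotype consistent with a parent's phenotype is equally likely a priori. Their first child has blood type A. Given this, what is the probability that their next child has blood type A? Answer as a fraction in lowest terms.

5/12

Possible genotypes: Sofia ∈ {I^A I^A, I^A i}; Xiomara ∈ {I^B I^B, I^B i}.
Weight each parental genotype pair by prior × P(type-A child):
  I^A I^A × I^B i: posterior weight 2/3; P(next child type A) = 1/2.
  I^A i × I^B i: posterior weight 1/3; P(next child type A) = 1/4.
Weighted sum = 5/12.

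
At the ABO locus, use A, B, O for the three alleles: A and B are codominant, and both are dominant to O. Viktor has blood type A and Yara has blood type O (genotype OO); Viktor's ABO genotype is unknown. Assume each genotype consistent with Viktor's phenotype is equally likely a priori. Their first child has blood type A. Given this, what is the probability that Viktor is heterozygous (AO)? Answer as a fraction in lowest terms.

1/3

Possible genotypes: Viktor ∈ {AA, AO}; Yara ∈ {OO}.
Weight each parental genotype pair by prior × P(type-A child):
  AA × OO: posterior weight 2/3.
  AO × OO: posterior weight 1/3.
Sum the posterior weight over pairs where Viktor is AO: 1/3.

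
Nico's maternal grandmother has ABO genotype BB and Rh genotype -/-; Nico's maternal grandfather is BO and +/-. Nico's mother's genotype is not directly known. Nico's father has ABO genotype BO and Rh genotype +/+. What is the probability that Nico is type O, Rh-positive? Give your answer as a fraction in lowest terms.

Nico's mother's ABO genotype from BB × BO: 1/2 BB, 1/2 BO.
Crossing each possibility with the father BO and summing P(type O): 1/2·0 + 1/2·1/4 = 1/8.
Similarly for Rh via the mother's Rh distribution: P(Rh+) = 1.
Independent loci: 1/8 × 1 = 1/8.

1/8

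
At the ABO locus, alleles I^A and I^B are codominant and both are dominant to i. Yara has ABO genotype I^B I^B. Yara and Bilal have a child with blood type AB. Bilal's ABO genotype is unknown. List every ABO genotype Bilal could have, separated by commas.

I^A I^A, I^A I^B, I^A i

For each candidate genotype of Bilal, check whether crossing it with I^B I^B can produce every observed child phenotype.
  I^A I^A → possible child types {AB} ✓
  I^A I^B → possible child types {B, AB} ✓
  I^A i → possible child types {B, AB} ✓
  I^B I^B → possible child types {B} ✗
  I^B i → possible child types {B} ✗
  i i → possible child types {B} ✗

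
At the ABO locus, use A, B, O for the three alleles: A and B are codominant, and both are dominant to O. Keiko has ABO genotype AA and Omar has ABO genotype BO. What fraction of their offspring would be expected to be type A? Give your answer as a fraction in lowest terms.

ABO cross AA × BO → offspring phenotypes: 1/2 A, 1/2 AB.
So P(type A) = 1/2.

1/2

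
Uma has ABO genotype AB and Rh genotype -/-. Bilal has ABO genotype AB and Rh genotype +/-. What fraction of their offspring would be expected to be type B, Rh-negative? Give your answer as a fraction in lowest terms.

1/8

ABO cross AB × AB → offspring phenotypes: 1/4 A, 1/4 B, 1/2 AB.
Rh cross -/- × +/- → 1/2 Rh+, 1/2 Rh-.
Independent loci: P(type B, Rh-negative) = 1/4 × 1/2 = 1/8.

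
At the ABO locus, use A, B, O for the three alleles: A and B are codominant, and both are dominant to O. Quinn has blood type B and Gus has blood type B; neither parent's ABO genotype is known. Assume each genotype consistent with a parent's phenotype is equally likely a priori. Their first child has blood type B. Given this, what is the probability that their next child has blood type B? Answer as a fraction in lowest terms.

19/20

Possible genotypes: Quinn ∈ {BB, BO}; Gus ∈ {BB, BO}.
Weight each parental genotype pair by prior × P(type-B child):
  BB × BB: posterior weight 4/15; P(next child type B) = 1.
  BB × BO: posterior weight 4/15; P(next child type B) = 1.
  BO × BB: posterior weight 4/15; P(next child type B) = 1.
  BO × BO: posterior weight 1/5; P(next child type B) = 3/4.
Weighted sum = 19/20.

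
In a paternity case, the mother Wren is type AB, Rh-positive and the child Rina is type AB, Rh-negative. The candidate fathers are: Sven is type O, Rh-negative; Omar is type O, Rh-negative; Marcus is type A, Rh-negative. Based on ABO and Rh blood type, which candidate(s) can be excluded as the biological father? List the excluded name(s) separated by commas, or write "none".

A candidate is excluded only if no genotype consistent with his phenotype could produce a type AB, Rh-negative child with a type AB, Rh-positive mother.
Sven (type O, Rh-): no genotype consistent with that phenotype can produce a type-AB Rh- child with a type-AB mother.
Omar (type O, Rh-): no genotype consistent with that phenotype can produce a type-AB Rh- child with a type-AB mother.

Sven, Omar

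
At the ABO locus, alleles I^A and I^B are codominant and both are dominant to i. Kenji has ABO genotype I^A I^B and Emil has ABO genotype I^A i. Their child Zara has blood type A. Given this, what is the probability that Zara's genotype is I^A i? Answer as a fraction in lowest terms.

Cross I^A I^B × I^A i → 1/4 I^A I^A, 1/4 I^A I^B, 1/4 I^A i, 1/4 I^B i.
Type-A genotypes among offspring: I^A I^A (1/4), I^A i (1/4); total 1/2.
P(I^A i | type A) = (1/4) / (1/2) = 1/2.

1/2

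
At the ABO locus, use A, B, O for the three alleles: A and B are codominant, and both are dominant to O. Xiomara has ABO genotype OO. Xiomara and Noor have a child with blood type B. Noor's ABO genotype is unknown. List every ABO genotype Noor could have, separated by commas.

AB, BB, BO

For each candidate genotype of Noor, check whether crossing it with OO can produce every observed child phenotype.
  AA → possible child types {A} ✗
  AB → possible child types {A, B} ✓
  AO → possible child types {O, A} ✗
  BB → possible child types {B} ✓
  BO → possible child types {O, B} ✓
  OO → possible child types {O} ✗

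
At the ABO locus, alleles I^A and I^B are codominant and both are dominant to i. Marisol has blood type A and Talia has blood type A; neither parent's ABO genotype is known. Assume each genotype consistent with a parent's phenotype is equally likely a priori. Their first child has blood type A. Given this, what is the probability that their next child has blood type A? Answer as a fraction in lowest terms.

Possible genotypes: Marisol ∈ {I^A I^A, I^A i}; Talia ∈ {I^A I^A, I^A i}.
Weight each parental genotype pair by prior × P(type-A child):
  I^A I^A × I^A I^A: posterior weight 4/15; P(next child type A) = 1.
  I^A I^A × I^A i: posterior weight 4/15; P(next child type A) = 1.
  I^A i × I^A I^A: posterior weight 4/15; P(next child type A) = 1.
  I^A i × I^A i: posterior weight 1/5; P(next child type A) = 3/4.
Weighted sum = 19/20.

19/20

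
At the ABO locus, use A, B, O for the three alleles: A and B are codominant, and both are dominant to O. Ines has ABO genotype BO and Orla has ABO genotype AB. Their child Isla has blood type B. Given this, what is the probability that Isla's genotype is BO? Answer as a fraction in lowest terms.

1/2

Cross BO × AB → 1/4 AB, 1/4 AO, 1/4 BB, 1/4 BO.
Type-B genotypes among offspring: BB (1/4), BO (1/4); total 1/2.
P(BO | type B) = (1/4) / (1/2) = 1/2.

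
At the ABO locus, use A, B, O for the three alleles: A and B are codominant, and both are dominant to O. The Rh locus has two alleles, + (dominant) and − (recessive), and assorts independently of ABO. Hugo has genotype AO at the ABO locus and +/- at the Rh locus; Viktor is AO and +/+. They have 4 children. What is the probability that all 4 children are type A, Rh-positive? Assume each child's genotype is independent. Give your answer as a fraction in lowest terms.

ABO cross AO × AO → 1/4 O, 3/4 A.
Rh cross +/- × +/+ → 1 Rh+; so P(type A, Rh-positive) = 3/4 × 1 = 3/4 per child.
All 4 independent: (3/4)^4 = 81/256.

81/256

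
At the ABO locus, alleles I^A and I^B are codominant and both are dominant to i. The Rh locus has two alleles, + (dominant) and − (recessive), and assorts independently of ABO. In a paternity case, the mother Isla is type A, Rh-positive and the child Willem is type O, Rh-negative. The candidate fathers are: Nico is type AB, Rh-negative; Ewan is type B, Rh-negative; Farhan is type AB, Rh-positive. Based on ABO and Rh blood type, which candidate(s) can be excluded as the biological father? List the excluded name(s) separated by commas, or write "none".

Nico, Farhan

A candidate is excluded only if no genotype consistent with his phenotype could produce a type O, Rh-negative child with a type A, Rh-positive mother.
Nico (type AB, Rh-): no genotype consistent with that phenotype can produce a type-O Rh- child with a type-A mother.
Farhan (type AB, Rh+): no genotype consistent with that phenotype can produce a type-O Rh- child with a type-A mother.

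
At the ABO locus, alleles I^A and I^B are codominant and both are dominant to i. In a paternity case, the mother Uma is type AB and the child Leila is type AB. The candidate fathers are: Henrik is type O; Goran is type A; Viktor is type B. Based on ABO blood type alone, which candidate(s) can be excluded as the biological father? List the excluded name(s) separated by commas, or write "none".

Henrik

A candidate is excluded only if no genotype consistent with his phenotype could produce a type AB child with a type AB mother.
Henrik (type O): no genotype consistent with that phenotype can produce a type-AB child with a type-AB mother.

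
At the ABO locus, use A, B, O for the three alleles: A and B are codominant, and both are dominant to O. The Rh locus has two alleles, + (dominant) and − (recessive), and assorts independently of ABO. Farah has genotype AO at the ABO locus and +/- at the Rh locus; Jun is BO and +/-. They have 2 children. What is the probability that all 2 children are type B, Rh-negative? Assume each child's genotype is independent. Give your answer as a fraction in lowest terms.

1/256

ABO cross AO × BO → 1/4 O, 1/4 A, 1/4 B, 1/4 AB.
Rh cross +/- × +/- → 3/4 Rh+, 1/4 Rh-; so P(type B, Rh-negative) = 1/4 × 1/4 = 1/16 per child.
All 2 independent: (1/16)^2 = 1/256.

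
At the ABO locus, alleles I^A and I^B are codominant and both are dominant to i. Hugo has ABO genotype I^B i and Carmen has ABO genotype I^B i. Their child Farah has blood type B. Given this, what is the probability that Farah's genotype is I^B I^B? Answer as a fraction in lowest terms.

Cross I^B i × I^B i → 1/4 I^B I^B, 1/2 I^B i, 1/4 i i.
Type-B genotypes among offspring: I^B I^B (1/4), I^B i (1/2); total 3/4.
P(I^B I^B | type B) = (1/4) / (3/4) = 1/3.

1/3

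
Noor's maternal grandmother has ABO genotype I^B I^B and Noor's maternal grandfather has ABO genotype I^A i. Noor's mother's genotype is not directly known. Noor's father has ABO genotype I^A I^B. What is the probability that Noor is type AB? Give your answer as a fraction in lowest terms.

3/8

Noor's mother's ABO genotype from I^B I^B × I^A i: 1/2 I^A I^B, 1/2 I^B i.
Crossing each possibility with the father I^A I^B and summing P(type AB): 1/2·1/2 + 1/2·1/4 = 3/8.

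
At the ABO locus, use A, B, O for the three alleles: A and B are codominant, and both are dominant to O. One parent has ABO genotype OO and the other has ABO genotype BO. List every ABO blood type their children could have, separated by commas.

Gametes from OO × BO give offspring ABO genotypes BO, OO, i.e. phenotypes O, B.

O, B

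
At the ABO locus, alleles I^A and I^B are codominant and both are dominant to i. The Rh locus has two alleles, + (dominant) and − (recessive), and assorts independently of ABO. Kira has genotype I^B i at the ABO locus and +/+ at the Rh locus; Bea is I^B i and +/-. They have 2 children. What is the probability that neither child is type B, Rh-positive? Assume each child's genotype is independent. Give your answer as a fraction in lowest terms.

1/16

ABO cross I^B i × I^B i → 1/4 O, 3/4 B.
Rh cross +/+ × +/- → 1 Rh+; so P(type B, Rh-positive) = 3/4 × 1 = 3/4 per child.
P(not type B, Rh-positive) = 1/4 for one child; (1/4)^2 = 1/16.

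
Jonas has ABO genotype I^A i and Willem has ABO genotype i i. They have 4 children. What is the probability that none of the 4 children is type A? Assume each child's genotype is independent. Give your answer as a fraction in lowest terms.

ABO cross I^A i × i i → 1/2 O, 1/2 A.
So P(type A) = 1/2 per child.
P(not type A) = 1/2 for one child; (1/2)^4 = 1/16.

1/16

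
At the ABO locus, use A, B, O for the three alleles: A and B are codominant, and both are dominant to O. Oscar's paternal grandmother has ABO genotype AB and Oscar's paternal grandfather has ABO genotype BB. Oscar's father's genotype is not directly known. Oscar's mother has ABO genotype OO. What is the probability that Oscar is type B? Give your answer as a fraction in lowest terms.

Oscar's father's ABO genotype from AB × BB: 1/2 AB, 1/2 BB.
Crossing each possibility with the mother OO and summing P(type B): 1/2·1/2 + 1/2·1 = 3/4.

3/4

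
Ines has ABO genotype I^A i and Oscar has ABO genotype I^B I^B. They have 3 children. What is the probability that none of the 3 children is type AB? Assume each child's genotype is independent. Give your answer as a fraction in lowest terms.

1/8

ABO cross I^A i × I^B I^B → 1/2 B, 1/2 AB.
So P(type AB) = 1/2 per child.
P(not type AB) = 1/2 for one child; (1/2)^3 = 1/8.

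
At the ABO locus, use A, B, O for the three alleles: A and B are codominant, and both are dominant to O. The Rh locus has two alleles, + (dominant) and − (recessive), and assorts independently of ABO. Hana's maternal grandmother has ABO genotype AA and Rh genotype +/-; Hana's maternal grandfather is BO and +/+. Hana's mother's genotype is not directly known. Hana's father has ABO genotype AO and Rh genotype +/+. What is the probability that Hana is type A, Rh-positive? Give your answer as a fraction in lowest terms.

Hana's mother's ABO genotype from AA × BO: 1/2 AB, 1/2 AO.
Crossing each possibility with the father AO and summing P(type A): 1/2·1/2 + 1/2·3/4 = 5/8.
Similarly for Rh via the mother's Rh distribution: P(Rh+) = 1.
Independent loci: 5/8 × 1 = 5/8.

5/8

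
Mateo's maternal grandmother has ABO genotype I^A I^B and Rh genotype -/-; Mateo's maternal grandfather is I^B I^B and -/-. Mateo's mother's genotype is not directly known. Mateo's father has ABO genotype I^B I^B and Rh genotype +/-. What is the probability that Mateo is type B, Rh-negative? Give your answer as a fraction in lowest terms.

Mateo's mother's ABO genotype from I^A I^B × I^B I^B: 1/2 I^A I^B, 1/2 I^B I^B.
Crossing each possibility with the father I^B I^B and summing P(type B): 1/2·1/2 + 1/2·1 = 3/4.
Similarly for Rh via the mother's Rh distribution: P(Rh-) = 1/2.
Independent loci: 3/4 × 1/2 = 3/8.

3/8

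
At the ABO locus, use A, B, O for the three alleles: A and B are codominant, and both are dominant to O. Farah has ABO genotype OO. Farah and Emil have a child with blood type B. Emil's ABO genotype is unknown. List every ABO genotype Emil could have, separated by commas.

For each candidate genotype of Emil, check whether crossing it with OO can produce every observed child phenotype.
  AA → possible child types {A} ✗
  AB → possible child types {A, B} ✓
  AO → possible child types {O, A} ✗
  BB → possible child types {B} ✓
  BO → possible child types {O, B} ✓
  OO → possible child types {O} ✗

AB, BB, BO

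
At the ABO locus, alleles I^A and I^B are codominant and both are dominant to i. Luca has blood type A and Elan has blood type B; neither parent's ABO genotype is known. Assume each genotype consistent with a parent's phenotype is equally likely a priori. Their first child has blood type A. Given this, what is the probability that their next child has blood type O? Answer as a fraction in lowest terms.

1/12

Possible genotypes: Luca ∈ {I^A I^A, I^A i}; Elan ∈ {I^B I^B, I^B i}.
Weight each parental genotype pair by prior × P(type-A child):
  I^A I^A × I^B i: posterior weight 2/3; P(next child type O) = 0.
  I^A i × I^B i: posterior weight 1/3; P(next child type O) = 1/4.
Weighted sum = 1/12.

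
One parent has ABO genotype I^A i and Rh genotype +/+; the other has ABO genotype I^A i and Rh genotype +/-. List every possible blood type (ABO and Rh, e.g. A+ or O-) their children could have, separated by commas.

O+, A+

Gametes from I^A i × I^A i give offspring ABO genotypes I^A I^A, I^A i, i i, i.e. phenotypes O, A.
Rh cross +/+ × +/- → phenotypes Rh+.
Combining independently: O+, A+.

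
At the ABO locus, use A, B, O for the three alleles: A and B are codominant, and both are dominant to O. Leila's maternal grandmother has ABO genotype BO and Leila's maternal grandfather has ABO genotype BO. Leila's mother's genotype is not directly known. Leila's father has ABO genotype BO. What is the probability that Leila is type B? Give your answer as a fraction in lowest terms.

3/4

Leila's mother's ABO genotype from BO × BO: 1/4 BB, 1/2 BO, 1/4 OO.
Crossing each possibility with the father BO and summing P(type B): 1/4·1 + 1/2·3/4 + 1/4·1/2 = 3/4.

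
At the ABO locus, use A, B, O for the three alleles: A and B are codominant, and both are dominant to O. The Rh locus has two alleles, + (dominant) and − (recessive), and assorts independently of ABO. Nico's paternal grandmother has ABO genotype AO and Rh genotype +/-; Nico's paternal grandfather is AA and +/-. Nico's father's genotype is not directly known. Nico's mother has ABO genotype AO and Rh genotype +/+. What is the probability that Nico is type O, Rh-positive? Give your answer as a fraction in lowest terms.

Nico's father's ABO genotype from AO × AA: 1/2 AA, 1/2 AO.
Crossing each possibility with the mother AO and summing P(type O): 1/2·0 + 1/2·1/4 = 1/8.
Similarly for Rh via the father's Rh distribution: P(Rh+) = 1.
Independent loci: 1/8 × 1 = 1/8.

1/8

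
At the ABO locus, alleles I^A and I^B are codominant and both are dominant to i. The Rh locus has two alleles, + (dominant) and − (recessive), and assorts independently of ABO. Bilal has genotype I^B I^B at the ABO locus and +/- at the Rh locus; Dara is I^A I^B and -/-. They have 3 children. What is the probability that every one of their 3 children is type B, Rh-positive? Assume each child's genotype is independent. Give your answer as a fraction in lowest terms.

ABO cross I^B I^B × I^A I^B → 1/2 B, 1/2 AB.
Rh cross +/- × -/- → 1/2 Rh+, 1/2 Rh-; so P(type B, Rh-positive) = 1/2 × 1/2 = 1/4 per child.
All 3 independent: (1/4)^3 = 1/64.

1/64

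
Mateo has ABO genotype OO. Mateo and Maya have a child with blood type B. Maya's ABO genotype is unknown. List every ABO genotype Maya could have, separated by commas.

For each candidate genotype of Maya, check whether crossing it with OO can produce every observed child phenotype.
  AA → possible child types {A} ✗
  AB → possible child types {A, B} ✓
  AO → possible child types {O, A} ✗
  BB → possible child types {B} ✓
  BO → possible child types {O, B} ✓
  OO → possible child types {O} ✗

AB, BB, BO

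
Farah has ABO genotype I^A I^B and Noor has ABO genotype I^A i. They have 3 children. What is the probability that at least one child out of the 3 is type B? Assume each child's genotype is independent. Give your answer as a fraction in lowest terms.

ABO cross I^A I^B × I^A i → 1/2 A, 1/4 B, 1/4 AB.
So P(type B) = 1/4 per child.
P(none) = (3/4)^3 = 27/64; P(at least one) = 1 − 27/64 = 37/64.

37/64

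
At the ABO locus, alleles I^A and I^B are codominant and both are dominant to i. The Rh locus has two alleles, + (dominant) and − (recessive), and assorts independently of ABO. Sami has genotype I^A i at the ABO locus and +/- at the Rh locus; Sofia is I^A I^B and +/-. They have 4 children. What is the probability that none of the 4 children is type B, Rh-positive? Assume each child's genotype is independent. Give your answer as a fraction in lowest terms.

ABO cross I^A i × I^A I^B → 1/2 A, 1/4 B, 1/4 AB.
Rh cross +/- × +/- → 3/4 Rh+, 1/4 Rh-; so P(type B, Rh-positive) = 1/4 × 3/4 = 3/16 per child.
P(not type B, Rh-positive) = 13/16 for one child; (13/16)^4 = 28561/65536.

28561/65536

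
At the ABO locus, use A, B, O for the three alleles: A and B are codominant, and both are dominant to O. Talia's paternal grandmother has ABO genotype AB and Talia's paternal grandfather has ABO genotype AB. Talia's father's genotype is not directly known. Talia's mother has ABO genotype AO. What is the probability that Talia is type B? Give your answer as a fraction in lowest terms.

Talia's father's ABO genotype from AB × AB: 1/4 AA, 1/2 AB, 1/4 BB.
Crossing each possibility with the mother AO and summing P(type B): 1/4·0 + 1/2·1/4 + 1/4·1/2 = 1/4.

1/4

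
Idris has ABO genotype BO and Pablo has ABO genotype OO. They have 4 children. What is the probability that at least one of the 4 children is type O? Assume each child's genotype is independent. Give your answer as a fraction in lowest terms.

15/16

ABO cross BO × OO → 1/2 O, 1/2 B.
So P(type O) = 1/2 per child.
P(none) = (1/2)^4 = 1/16; P(at least one) = 1 − 1/16 = 15/16.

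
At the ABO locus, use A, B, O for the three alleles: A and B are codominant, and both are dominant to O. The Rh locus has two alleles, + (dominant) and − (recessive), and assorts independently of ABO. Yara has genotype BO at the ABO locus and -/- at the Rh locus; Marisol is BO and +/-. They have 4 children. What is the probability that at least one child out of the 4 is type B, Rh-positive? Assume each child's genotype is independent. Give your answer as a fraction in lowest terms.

ABO cross BO × BO → 1/4 O, 3/4 B.
Rh cross -/- × +/- → 1/2 Rh+, 1/2 Rh-; so P(type B, Rh-positive) = 3/4 × 1/2 = 3/8 per child.
P(none) = (5/8)^4 = 625/4096; P(at least one) = 1 − 625/4096 = 3471/4096.

3471/4096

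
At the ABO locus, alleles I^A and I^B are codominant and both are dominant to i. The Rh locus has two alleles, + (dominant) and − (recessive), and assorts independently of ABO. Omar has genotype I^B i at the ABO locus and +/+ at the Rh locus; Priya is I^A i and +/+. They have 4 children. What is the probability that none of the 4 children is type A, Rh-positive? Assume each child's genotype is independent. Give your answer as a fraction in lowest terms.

ABO cross I^B i × I^A i → 1/4 O, 1/4 A, 1/4 B, 1/4 AB.
Rh cross +/+ × +/+ → 1 Rh+; so P(type A, Rh-positive) = 1/4 × 1 = 1/4 per child.
P(not type A, Rh-positive) = 3/4 for one child; (3/4)^4 = 81/256.

81/256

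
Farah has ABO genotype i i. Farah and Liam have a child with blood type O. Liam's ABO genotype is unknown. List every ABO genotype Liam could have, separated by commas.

I^A i, I^B i, i i

For each candidate genotype of Liam, check whether crossing it with i i can produce every observed child phenotype.
  I^A I^A → possible child types {A} ✗
  I^A I^B → possible child types {A, B} ✗
  I^A i → possible child types {O, A} ✓
  I^B I^B → possible child types {B} ✗
  I^B i → possible child types {O, B} ✓
  i i → possible child types {O} ✓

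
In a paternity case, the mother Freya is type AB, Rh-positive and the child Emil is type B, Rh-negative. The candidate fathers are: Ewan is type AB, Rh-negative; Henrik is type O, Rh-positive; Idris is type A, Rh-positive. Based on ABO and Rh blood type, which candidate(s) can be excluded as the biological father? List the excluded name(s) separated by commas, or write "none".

none

A candidate is excluded only if no genotype consistent with his phenotype could produce a type B, Rh-negative child with a type AB, Rh-positive mother.
Every candidate has at least one consistent genotype combination, so none can be excluded.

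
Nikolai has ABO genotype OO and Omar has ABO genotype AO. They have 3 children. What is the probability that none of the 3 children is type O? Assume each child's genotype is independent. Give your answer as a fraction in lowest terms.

ABO cross OO × AO → 1/2 O, 1/2 A.
So P(type O) = 1/2 per child.
P(not type O) = 1/2 for one child; (1/2)^3 = 1/8.

1/8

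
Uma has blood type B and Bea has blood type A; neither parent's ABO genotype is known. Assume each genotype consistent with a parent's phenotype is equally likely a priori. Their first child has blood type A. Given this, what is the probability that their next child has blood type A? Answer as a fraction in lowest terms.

5/12

Possible genotypes: Uma ∈ {I^B I^B, I^B i}; Bea ∈ {I^A I^A, I^A i}.
Weight each parental genotype pair by prior × P(type-A child):
  I^B i × I^A I^A: posterior weight 2/3; P(next child type A) = 1/2.
  I^B i × I^A i: posterior weight 1/3; P(next child type A) = 1/4.
Weighted sum = 5/12.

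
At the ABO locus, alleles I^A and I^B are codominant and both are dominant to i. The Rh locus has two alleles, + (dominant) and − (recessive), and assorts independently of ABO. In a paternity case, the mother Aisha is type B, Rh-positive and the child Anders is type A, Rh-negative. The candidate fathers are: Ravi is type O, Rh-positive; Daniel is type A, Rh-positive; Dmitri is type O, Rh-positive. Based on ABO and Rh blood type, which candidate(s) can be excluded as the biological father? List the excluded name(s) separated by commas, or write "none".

A candidate is excluded only if no genotype consistent with his phenotype could produce a type A, Rh-negative child with a type B, Rh-positive mother.
Ravi (type O, Rh+): no genotype consistent with that phenotype can produce a type-A Rh- child with a type-B mother.
Dmitri (type O, Rh+): no genotype consistent with that phenotype can produce a type-A Rh- child with a type-B mother.

Ravi, Dmitri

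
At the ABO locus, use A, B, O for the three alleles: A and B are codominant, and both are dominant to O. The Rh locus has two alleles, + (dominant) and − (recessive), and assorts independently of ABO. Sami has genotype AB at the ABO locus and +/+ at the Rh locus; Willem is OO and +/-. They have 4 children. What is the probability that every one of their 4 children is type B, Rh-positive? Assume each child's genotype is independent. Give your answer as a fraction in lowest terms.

1/16

ABO cross AB × OO → 1/2 A, 1/2 B.
Rh cross +/+ × +/- → 1 Rh+; so P(type B, Rh-positive) = 1/2 × 1 = 1/2 per child.
All 4 independent: (1/2)^4 = 1/16.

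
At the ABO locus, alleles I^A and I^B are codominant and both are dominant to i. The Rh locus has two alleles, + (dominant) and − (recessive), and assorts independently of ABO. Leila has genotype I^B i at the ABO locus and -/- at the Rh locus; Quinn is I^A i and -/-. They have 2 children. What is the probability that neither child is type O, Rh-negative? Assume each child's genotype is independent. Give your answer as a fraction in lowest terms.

9/16

ABO cross I^B i × I^A i → 1/4 O, 1/4 A, 1/4 B, 1/4 AB.
Rh cross -/- × -/- → 1 Rh-; so P(type O, Rh-negative) = 1/4 × 1 = 1/4 per child.
P(not type O, Rh-negative) = 3/4 for one child; (3/4)^2 = 9/16.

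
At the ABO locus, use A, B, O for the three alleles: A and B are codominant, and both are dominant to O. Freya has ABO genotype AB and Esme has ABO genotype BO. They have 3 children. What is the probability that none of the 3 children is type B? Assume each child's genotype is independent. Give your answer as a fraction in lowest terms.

1/8

ABO cross AB × BO → 1/4 A, 1/2 B, 1/4 AB.
So P(type B) = 1/2 per child.
P(not type B) = 1/2 for one child; (1/2)^3 = 1/8.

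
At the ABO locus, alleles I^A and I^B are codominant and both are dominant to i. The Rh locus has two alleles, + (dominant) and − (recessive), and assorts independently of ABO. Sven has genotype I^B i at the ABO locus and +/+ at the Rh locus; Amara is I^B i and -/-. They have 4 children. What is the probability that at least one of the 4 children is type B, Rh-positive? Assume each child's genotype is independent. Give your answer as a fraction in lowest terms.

255/256

ABO cross I^B i × I^B i → 1/4 O, 3/4 B.
Rh cross +/+ × -/- → 1 Rh+; so P(type B, Rh-positive) = 3/4 × 1 = 3/4 per child.
P(none) = (1/4)^4 = 1/256; P(at least one) = 1 − 1/256 = 255/256.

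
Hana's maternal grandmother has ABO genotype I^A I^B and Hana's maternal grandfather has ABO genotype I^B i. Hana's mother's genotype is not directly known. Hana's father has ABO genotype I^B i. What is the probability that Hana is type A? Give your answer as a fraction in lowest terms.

Hana's mother's ABO genotype from I^A I^B × I^B i: 1/4 I^A I^B, 1/4 I^A i, 1/4 I^B I^B, 1/4 I^B i.
Crossing each possibility with the father I^B i and summing P(type A): 1/4·1/4 + 1/4·1/4 + 1/4·0 + 1/4·0 = 1/8.

1/8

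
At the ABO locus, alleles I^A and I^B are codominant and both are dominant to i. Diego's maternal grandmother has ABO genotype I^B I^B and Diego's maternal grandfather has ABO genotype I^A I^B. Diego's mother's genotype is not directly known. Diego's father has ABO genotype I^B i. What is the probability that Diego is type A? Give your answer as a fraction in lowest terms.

1/8

Diego's mother's ABO genotype from I^B I^B × I^A I^B: 1/2 I^A I^B, 1/2 I^B I^B.
Crossing each possibility with the father I^B i and summing P(type A): 1/2·1/4 + 1/2·0 = 1/8.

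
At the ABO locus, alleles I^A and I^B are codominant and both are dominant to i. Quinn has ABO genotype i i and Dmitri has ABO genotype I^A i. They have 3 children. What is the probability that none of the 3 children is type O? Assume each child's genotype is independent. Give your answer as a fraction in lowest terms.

ABO cross i i × I^A i → 1/2 O, 1/2 A.
So P(type O) = 1/2 per child.
P(not type O) = 1/2 for one child; (1/2)^3 = 1/8.

1/8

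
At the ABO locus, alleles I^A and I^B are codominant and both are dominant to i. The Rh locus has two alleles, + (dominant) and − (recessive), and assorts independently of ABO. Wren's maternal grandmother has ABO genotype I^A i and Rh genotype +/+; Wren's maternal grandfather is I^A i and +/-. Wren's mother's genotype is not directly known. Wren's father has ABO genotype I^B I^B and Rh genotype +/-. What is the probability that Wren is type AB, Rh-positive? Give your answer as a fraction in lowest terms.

7/16

Wren's mother's ABO genotype from I^A i × I^A i: 1/4 I^A I^A, 1/2 I^A i, 1/4 i i.
Crossing each possibility with the father I^B I^B and summing P(type AB): 1/4·1 + 1/2·1/2 + 1/4·0 = 1/2.
Similarly for Rh via the mother's Rh distribution: P(Rh+) = 7/8.
Independent loci: 1/2 × 7/8 = 7/16.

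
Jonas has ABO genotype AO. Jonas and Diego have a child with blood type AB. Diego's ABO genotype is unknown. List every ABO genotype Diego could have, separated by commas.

AB, BB, BO

For each candidate genotype of Diego, check whether crossing it with AO can produce every observed child phenotype.
  AA → possible child types {A} ✗
  AB → possible child types {A, B, AB} ✓
  AO → possible child types {O, A} ✗
  BB → possible child types {B, AB} ✓
  BO → possible child types {O, A, B, AB} ✓
  OO → possible child types {O, A} ✗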